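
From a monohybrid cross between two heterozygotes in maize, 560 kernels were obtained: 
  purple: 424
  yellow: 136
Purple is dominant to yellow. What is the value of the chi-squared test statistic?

0.152

For a monohybrid cross between heterozygotes with complete dominance, the expected phenotypic ratio is 3:1.
Total ratio parts = 4. Expected numbers out of 560:
  purple: 560 × 3/4 = 420
  yellow: 560 × 1/4 = 140
χ² = Σ (O − E)² / E
  purple: (424 − 420)² / 420 = 0.0381
  yellow: (136 − 140)² / 140 = 0.1143
χ² = 0.0381 + 0.1143 = 0.1524 ≈ 0.152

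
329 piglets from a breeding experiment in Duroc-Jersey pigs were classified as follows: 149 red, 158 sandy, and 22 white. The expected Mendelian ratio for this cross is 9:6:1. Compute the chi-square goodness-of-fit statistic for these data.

16.845

Total ratio parts = 16. Expected numbers out of 329:
  red: 329 × 9/16 = 185.0625
  sandy: 329 × 6/16 = 123.375
  white: 329 × 1/16 = 20.5625
χ² = Σ (O − E)² / E
  red: (149 − 185.0625)² / 185.0625 = 7.0274
  sandy: (158 − 123.375)² / 123.375 = 9.7175
  white: (22 − 20.5625)² / 20.5625 = 0.1005
χ² = 7.0274 + 9.7175 + 0.1005 = 16.8454 ≈ 16.845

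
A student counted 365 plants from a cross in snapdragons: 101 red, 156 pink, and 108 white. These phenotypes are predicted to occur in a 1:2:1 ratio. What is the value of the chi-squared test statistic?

7.964

The 1:2:1 ratio has 4 parts, so with N = 365 the expected counts are:
  red: 365 × 1/4 = 91.25
  pink: 365 × 2/4 = 182.5
  white: 365 × 1/4 = 91.25
χ² = Σ (O − E)² / E
  red: (101 − 91.25)² / 91.25 = 1.0418
  pink: (156 − 182.5)² / 182.5 = 3.8479
  white: (108 − 91.25)² / 91.25 = 3.0747
χ² = 1.0418 + 3.8479 + 3.0747 = 7.9644 ≈ 7.964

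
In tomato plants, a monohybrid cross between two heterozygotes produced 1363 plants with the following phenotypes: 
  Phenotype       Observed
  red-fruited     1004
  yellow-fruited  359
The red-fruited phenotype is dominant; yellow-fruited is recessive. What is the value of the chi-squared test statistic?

1.303

For a monohybrid cross between heterozygotes with complete dominance, the expected phenotypic ratio is 3:1.
The 3:1 ratio has 4 parts, so with N = 1363 the expected counts are:
  red-fruited: 1363 × 3/4 = 1022.25
  yellow-fruited: 1363 × 1/4 = 340.75
χ² = Σ (O − E)² / E
  red-fruited: (1004 − 1022.25)² / 1022.25 = 0.3258
  yellow-fruited: (359 − 340.75)² / 340.75 = 0.9774
χ² = 0.3258 + 0.9774 = 1.3032 ≈ 1.303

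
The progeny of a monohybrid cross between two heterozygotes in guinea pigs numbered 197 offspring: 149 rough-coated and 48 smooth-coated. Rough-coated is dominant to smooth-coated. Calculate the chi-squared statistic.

0.042

For a monohybrid cross between heterozygotes with complete dominance, the expected phenotypic ratio is 3:1.
Expected counts for N = 197 under a 3:1 ratio (total parts = 4):
  rough-coated: 197 × 3/4 = 147.75
  smooth-coated: 197 × 1/4 = 49.25
χ² = Σ (O − E)² / E
  rough-coated: (149 − 147.75)² / 147.75 = 0.0106
  smooth-coated: (48 − 49.25)² / 49.25 = 0.0317
χ² = 0.0106 + 0.0317 = 0.0423 ≈ 0.042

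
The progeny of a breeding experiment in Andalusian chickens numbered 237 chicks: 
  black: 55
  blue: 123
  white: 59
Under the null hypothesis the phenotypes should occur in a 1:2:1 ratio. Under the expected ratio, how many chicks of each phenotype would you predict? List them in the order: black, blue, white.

Under the 1:2:1 hypothesis (Σ ratio = 4, N = 237):
  black: 237 × 1/4 = 59.25
  blue: 237 × 2/4 = 118.5
  white: 237 × 1/4 = 59.25

59.25, 118.5, 59.25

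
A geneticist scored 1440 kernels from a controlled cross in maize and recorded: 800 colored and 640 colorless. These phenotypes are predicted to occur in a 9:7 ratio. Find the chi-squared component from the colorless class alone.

0.159

Expected counts for N = 1440 under a 9:7 ratio (total parts = 16):
  colored: 1440 × 9/16 = 810
  colorless: 1440 × 7/16 = 630
Contribution of colorless: (640 − 630)² / 630 = 0.1587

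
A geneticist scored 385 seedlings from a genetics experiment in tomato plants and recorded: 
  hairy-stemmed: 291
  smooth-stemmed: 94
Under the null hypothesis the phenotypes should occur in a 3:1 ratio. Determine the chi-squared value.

0.070

Total ratio parts = 4. Expected numbers out of 385:
  hairy-stemmed: 385 × 3/4 = 288.75
  smooth-stemmed: 385 × 1/4 = 96.25
χ² = Σ (O − E)² / E
  hairy-stemmed: (291 − 288.75)² / 288.75 = 0.0175
  smooth-stemmed: (94 − 96.25)² / 96.25 = 0.0526
χ² = 0.0175 + 0.0526 = 0.0701 ≈ 0.070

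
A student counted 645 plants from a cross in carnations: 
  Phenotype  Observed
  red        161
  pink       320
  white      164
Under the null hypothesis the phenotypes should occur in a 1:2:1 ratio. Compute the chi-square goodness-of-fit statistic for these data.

Under the 1:2:1 hypothesis (Σ ratio = 4, N = 645):
  red: 645 × 1/4 = 161.25
  pink: 645 × 2/4 = 322.5
  white: 645 × 1/4 = 161.25
χ² = Σ (O − E)² / E
  red: (161 − 161.25)² / 161.25 = 0.0004
  pink: (320 − 322.5)² / 322.5 = 0.0194
  white: (164 − 161.25)² / 161.25 = 0.0469
χ² = 0.0004 + 0.0194 + 0.0469 = 0.0667 ≈ 0.067

0.067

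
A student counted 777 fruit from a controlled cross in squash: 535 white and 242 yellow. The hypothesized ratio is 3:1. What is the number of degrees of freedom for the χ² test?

1

A goodness-of-fit test with 2 phenotype classes has df = 2 − 1 = 1.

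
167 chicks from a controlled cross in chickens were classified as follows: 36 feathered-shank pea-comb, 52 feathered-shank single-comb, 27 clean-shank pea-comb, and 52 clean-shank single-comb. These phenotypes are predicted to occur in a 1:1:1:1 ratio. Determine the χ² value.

The 1:1:1:1 ratio has 4 parts, so with N = 167 the expected counts are:
  feathered-shank pea-comb: 167 × 1/4 = 41.75
  feathered-shank single-comb: 167 × 1/4 = 41.75
  clean-shank pea-comb: 167 × 1/4 = 41.75
  clean-shank single-comb: 167 × 1/4 = 41.75
χ² = Σ (O − E)² / E
  feathered-shank pea-comb: (36 − 41.75)² / 41.75 = 0.7919
  feathered-shank single-comb: (52 − 41.75)² / 41.75 = 2.5165
  clean-shank pea-comb: (27 − 41.75)² / 41.75 = 5.2111
  clean-shank single-comb: (52 − 41.75)² / 41.75 = 2.5165
χ² = 0.7919 + 2.5165 + 5.2111 + 2.5165 = 11.036

11.036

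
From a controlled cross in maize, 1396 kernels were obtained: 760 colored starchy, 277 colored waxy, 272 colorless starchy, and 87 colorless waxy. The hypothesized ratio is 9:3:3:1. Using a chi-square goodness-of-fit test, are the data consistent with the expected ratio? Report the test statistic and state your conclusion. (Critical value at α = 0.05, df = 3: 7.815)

2.103; consistent

Expected counts for N = 1396 under a 9:3:3:1 ratio (total parts = 16):
  colored starchy: 1396 × 9/16 = 785.25
  colored waxy: 1396 × 3/16 = 261.75
  colorless starchy: 1396 × 3/16 = 261.75
  colorless waxy: 1396 × 1/16 = 87.25
χ² = Σ (O − E)² / E
  colored starchy: (760 − 785.25)² / 785.25 = 0.8119
  colored waxy: (277 − 261.75)² / 261.75 = 0.8885
  colorless starchy: (272 − 261.75)² / 261.75 = 0.4014
  colorless waxy: (87 − 87.25)² / 87.25 = 0.0007
χ² = 0.8119 + 0.8885 + 0.4014 + 0.0007 = 2.1025 ≈ 2.103
Degrees of freedom = 4 − 1 = 3; critical value at α = 0.05 is 7.815.
Since 2.103 < 7.815, we fail to reject the null hypothesis — the data are consistent with the 9:3:3:1 ratio.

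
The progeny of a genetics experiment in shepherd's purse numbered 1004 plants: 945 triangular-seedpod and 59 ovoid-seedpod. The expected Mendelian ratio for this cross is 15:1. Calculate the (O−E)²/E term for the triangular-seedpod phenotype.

Total ratio parts = 16. Expected numbers out of 1004:
  triangular-seedpod: 1004 × 15/16 = 941.25
  ovoid-seedpod: 1004 × 1/16 = 62.75
Contribution of triangular-seedpod: (945 − 941.25)² / 941.25 = 0.0149

0.015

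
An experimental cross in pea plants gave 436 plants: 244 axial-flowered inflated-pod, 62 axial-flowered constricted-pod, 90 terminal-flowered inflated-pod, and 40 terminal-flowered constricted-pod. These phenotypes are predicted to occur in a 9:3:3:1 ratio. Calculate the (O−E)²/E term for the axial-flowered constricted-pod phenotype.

4.771

Expected counts for N = 436 under a 9:3:3:1 ratio (total parts = 16):
  axial-flowered inflated-pod: 436 × 9/16 = 245.25
  axial-flowered constricted-pod: 436 × 3/16 = 81.75
  terminal-flowered inflated-pod: 436 × 3/16 = 81.75
  terminal-flowered constricted-pod: 436 × 1/16 = 27.25
Contribution of axial-flowered constricted-pod: (62 − 81.75)² / 81.75 = 4.7714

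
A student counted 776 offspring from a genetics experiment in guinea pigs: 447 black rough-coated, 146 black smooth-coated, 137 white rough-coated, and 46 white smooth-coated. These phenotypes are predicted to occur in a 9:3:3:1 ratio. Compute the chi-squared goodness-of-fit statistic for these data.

0.880

Under the 9:3:3:1 hypothesis (Σ ratio = 16, N = 776):
  black rough-coated: 776 × 9/16 = 436.5
  black smooth-coated: 776 × 3/16 = 145.5
  white rough-coated: 776 × 3/16 = 145.5
  white smooth-coated: 776 × 1/16 = 48.5
χ² = Σ (O − E)² / E
  black rough-coated: (447 − 436.5)² / 436.5 = 0.2526
  black smooth-coated: (146 − 145.5)² / 145.5 = 0.0017
  white rough-coated: (137 − 145.5)² / 145.5 = 0.4966
  white smooth-coated: (46 − 48.5)² / 48.5 = 0.1289
χ² = 0.2526 + 0.0017 + 0.4966 + 0.1289 = 0.8798 ≈ 0.880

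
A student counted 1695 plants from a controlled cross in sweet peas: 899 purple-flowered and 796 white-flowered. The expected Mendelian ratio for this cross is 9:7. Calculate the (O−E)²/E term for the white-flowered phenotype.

Total ratio parts = 16. Expected numbers out of 1695:
  purple-flowered: 1695 × 9/16 = 953.4375
  white-flowered: 1695 × 7/16 = 741.5625
Contribution of white-flowered: (796 − 741.5625)² / 741.5625 = 3.9962

3.996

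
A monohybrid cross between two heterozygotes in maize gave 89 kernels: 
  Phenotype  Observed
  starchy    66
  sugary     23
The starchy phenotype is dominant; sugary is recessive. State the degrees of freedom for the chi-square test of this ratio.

1

For a monohybrid cross between heterozygotes with complete dominance, the expected phenotypic ratio is 3:1.
A goodness-of-fit test with 2 phenotype classes has df = 2 − 1 = 1.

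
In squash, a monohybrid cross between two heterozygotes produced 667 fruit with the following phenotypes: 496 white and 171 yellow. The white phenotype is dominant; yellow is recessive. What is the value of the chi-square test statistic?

For a monohybrid cross between heterozygotes with complete dominance, the expected phenotypic ratio is 3:1.
Total ratio parts = 4. Expected numbers out of 667:
  white: 667 × 3/4 = 500.25
  yellow: 667 × 1/4 = 166.75
χ² = Σ (O − E)² / E
  white: (496 − 500.25)² / 500.25 = 0.0361
  yellow: (171 − 166.75)² / 166.75 = 0.1083
χ² = 0.0361 + 0.1083 = 0.1444 ≈ 0.144

0.144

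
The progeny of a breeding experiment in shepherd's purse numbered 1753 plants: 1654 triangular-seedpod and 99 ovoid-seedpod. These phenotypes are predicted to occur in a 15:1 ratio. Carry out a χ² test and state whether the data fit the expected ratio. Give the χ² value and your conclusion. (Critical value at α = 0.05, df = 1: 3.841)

Total ratio parts = 16. Expected numbers out of 1753:
  triangular-seedpod: 1753 × 15/16 = 1643.4375
  ovoid-seedpod: 1753 × 1/16 = 109.5625
χ² = Σ (O − E)² / E
  triangular-seedpod: (1654 − 1643.4375)² / 1643.4375 = 0.0679
  ovoid-seedpod: (99 − 109.5625)² / 109.5625 = 1.0183
χ² = 0.0679 + 1.0183 = 1.0862 ≈ 1.086
Degrees of freedom = 2 − 1 = 1; critical value at α = 0.05 is 3.841.
Since 1.086 < 3.841, we fail to reject the null hypothesis — the data are consistent with the 15:1 ratio.

1.086; consistent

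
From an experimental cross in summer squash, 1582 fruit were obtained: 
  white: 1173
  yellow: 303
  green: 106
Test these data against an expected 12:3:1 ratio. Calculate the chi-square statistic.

Total ratio parts = 16. Expected numbers out of 1582:
  white: 1582 × 12/16 = 1186.5
  yellow: 1582 × 3/16 = 296.625
  green: 1582 × 1/16 = 98.875
χ² = Σ (O − E)² / E
  white: (1173 − 1186.5)² / 1186.5 = 0.1536
  yellow: (303 − 296.625)² / 296.625 = 0.1370
  green: (106 − 98.875)² / 98.875 = 0.5134
χ² = 0.1536 + 0.1370 + 0.5134 = 0.804

0.804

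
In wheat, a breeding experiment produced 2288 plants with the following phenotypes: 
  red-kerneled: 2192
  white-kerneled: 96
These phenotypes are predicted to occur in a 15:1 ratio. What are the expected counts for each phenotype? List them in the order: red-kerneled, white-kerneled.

2145, 143

The 15:1 ratio has 16 parts, so with N = 2288 the expected counts are:
  red-kerneled: 2288 × 15/16 = 2145
  white-kerneled: 2288 × 1/16 = 143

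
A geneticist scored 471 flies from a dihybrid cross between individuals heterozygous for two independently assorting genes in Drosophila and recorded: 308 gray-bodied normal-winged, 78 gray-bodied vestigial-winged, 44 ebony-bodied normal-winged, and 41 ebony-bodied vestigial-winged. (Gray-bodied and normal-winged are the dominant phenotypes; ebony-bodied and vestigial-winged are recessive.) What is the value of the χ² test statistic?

A dihybrid F₂ with independent assortment and complete dominance at both loci gives a 9:3:3:1 phenotypic ratio.
Under the 9:3:3:1 hypothesis (Σ ratio = 16, N = 471):
  gray-bodied normal-winged: 471 × 9/16 = 264.9375
  gray-bodied vestigial-winged: 471 × 3/16 = 88.3125
  ebony-bodied normal-winged: 471 × 3/16 = 88.3125
  ebony-bodied vestigial-winged: 471 × 1/16 = 29.4375
χ² = Σ (O − E)² / E
  gray-bodied normal-winged: (308 − 264.9375)² / 264.9375 = 6.9993
  gray-bodied vestigial-winged: (78 − 88.3125)² / 88.3125 = 1.2042
  ebony-bodied normal-winged: (44 − 88.3125)² / 88.3125 = 22.2347
  ebony-bodied vestigial-winged: (41 − 29.4375)² / 29.4375 = 4.5415
χ² = 6.9993 + 1.2042 + 22.2347 + 4.5415 = 34.9797 ≈ 34.980

34.980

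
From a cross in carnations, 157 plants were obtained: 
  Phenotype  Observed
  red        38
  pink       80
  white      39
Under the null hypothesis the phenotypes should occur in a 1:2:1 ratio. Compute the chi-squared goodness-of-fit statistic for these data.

Under the 1:2:1 hypothesis (Σ ratio = 4, N = 157):
  red: 157 × 1/4 = 39.25
  pink: 157 × 2/4 = 78.5
  white: 157 × 1/4 = 39.25
χ² = Σ (O − E)² / E
  red: (38 − 39.25)² / 39.25 = 0.0398
  pink: (80 − 78.5)² / 78.5 = 0.0287
  white: (39 − 39.25)² / 39.25 = 0.0016
χ² = 0.0398 + 0.0287 + 0.0016 = 0.0701 ≈ 0.070

0.070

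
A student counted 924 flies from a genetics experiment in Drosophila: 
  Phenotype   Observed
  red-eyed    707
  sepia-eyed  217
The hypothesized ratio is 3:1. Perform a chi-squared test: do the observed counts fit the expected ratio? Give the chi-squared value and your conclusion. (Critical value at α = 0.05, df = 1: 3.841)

1.131; consistent

The 3:1 ratio has 4 parts, so with N = 924 the expected counts are:
  red-eyed: 924 × 3/4 = 693
  sepia-eyed: 924 × 1/4 = 231
χ² = Σ (O − E)² / E
  red-eyed: (707 − 693)² / 693 = 0.2828
  sepia-eyed: (217 − 231)² / 231 = 0.8485
χ² = 0.2828 + 0.8485 = 1.1313 ≈ 1.131
Degrees of freedom = 2 − 1 = 1; critical value at α = 0.05 is 3.841.
Since 1.131 < 3.841, we fail to reject the null hypothesis — the data are consistent with the 3:1 ratio.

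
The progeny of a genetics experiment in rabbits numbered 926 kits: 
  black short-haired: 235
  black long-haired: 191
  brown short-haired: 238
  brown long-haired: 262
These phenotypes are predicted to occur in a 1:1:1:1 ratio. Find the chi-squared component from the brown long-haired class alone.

4.018

Under the 1:1:1:1 hypothesis (Σ ratio = 4, N = 926):
  black short-haired: 926 × 1/4 = 231.5
  black long-haired: 926 × 1/4 = 231.5
  brown short-haired: 926 × 1/4 = 231.5
  brown long-haired: 926 × 1/4 = 231.5
Contribution of brown long-haired: (262 − 231.5)² / 231.5 = 4.0184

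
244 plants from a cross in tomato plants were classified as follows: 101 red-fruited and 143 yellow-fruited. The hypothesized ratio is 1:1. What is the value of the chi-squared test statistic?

7.230

Under the 1:1 hypothesis (Σ ratio = 2, N = 244):
  red-fruited: 244 × 1/2 = 122
  yellow-fruited: 244 × 1/2 = 122
χ² = Σ (O − E)² / E
  red-fruited: (101 − 122)² / 122 = 3.6148
  yellow-fruited: (143 − 122)² / 122 = 3.6148
χ² = 3.6148 + 3.6148 = 7.2296 ≈ 7.230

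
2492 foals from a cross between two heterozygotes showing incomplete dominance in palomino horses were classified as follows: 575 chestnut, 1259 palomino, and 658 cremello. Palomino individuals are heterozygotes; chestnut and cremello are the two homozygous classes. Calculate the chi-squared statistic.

With incomplete dominance, a heterozygote × heterozygote cross gives a 1:2:1 phenotypic ratio.
The 1:2:1 ratio has 4 parts, so with N = 2492 the expected counts are:
  chestnut: 2492 × 1/4 = 623
  palomino: 2492 × 2/4 = 1246
  cremello: 2492 × 1/4 = 623
χ² = Σ (O − E)² / E
  chestnut: (575 − 623)² / 623 = 3.6982
  palomino: (1259 − 1246)² / 1246 = 0.1356
  cremello: (658 − 623)² / 623 = 1.9663
χ² = 3.6982 + 0.1356 + 1.9663 = 5.8001 ≈ 5.800

5.800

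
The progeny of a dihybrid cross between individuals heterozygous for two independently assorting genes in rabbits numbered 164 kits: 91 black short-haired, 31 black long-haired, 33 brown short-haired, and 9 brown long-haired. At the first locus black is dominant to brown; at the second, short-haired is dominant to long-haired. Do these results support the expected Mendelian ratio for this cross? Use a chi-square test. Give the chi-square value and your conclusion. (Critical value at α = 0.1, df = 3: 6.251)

A dihybrid F₂ with independent assortment and complete dominance at both loci gives a 9:3:3:1 phenotypic ratio.
Expected counts for N = 164 under a 9:3:3:1 ratio (total parts = 16):
  black short-haired: 164 × 9/16 = 92.25
  black long-haired: 164 × 3/16 = 30.75
  brown short-haired: 164 × 3/16 = 30.75
  brown long-haired: 164 × 1/16 = 10.25
χ² = Σ (O − E)² / E
  black short-haired: (91 − 92.25)² / 92.25 = 0.0169
  black long-haired: (31 − 30.75)² / 30.75 = 0.0020
  brown short-haired: (33 − 30.75)² / 30.75 = 0.1646
  brown long-haired: (9 − 10.25)² / 10.25 = 0.1524
χ² = 0.0169 + 0.0020 + 0.1646 + 0.1524 = 0.3359 ≈ 0.336
Degrees of freedom = 4 − 1 = 3; critical value at α = 0.1 is 6.251.
Since 0.336 < 6.251, we fail to reject the null hypothesis — the data are consistent with the 9:3:3:1 ratio.

0.336; consistent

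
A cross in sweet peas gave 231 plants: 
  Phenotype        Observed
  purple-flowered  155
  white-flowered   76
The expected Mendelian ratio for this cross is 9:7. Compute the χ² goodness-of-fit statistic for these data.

Under the 9:7 hypothesis (Σ ratio = 16, N = 231):
  purple-flowered: 231 × 9/16 = 129.9375
  white-flowered: 231 × 7/16 = 101.0625
χ² = Σ (O − E)² / E
  purple-flowered: (155 − 129.9375)² / 129.9375 = 4.8341
  white-flowered: (76 − 101.0625)² / 101.0625 = 6.2153
χ² = 4.8341 + 6.2153 = 11.0494 ≈ 11.049

11.049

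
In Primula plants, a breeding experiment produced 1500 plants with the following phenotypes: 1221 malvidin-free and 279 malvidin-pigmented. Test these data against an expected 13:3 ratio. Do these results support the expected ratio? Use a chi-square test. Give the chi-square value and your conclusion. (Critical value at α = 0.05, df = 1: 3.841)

The 13:3 ratio has 16 parts, so with N = 1500 the expected counts are:
  malvidin-free: 1500 × 13/16 = 1218.75
  malvidin-pigmented: 1500 × 3/16 = 281.25
χ² = Σ (O − E)² / E
  malvidin-free: (1221 − 1218.75)² / 1218.75 = 0.0042
  malvidin-pigmented: (279 − 281.25)² / 281.25 = 0.0180
χ² = 0.0042 + 0.0180 = 0.0222 ≈ 0.022
Degrees of freedom = 2 − 1 = 1; critical value at α = 0.05 is 3.841.
Since 0.022 < 3.841, we fail to reject the null hypothesis — the data are consistent with the 13:3 ratio.

0.022; consistent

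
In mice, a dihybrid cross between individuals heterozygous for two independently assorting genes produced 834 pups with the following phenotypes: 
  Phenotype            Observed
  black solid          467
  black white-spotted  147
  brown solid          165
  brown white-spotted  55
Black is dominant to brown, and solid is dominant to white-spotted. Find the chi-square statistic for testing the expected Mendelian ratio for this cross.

A dihybrid F₂ with independent assortment and complete dominance at both loci gives a 9:3:3:1 phenotypic ratio.
Total ratio parts = 16. Expected numbers out of 834:
  black solid: 834 × 9/16 = 469.125
  black white-spotted: 834 × 3/16 = 156.375
  brown solid: 834 × 3/16 = 156.375
  brown white-spotted: 834 × 1/16 = 52.125
χ² = Σ (O − E)² / E
  black solid: (467 − 469.125)² / 469.125 = 0.0096
  black white-spotted: (147 − 156.375)² / 156.375 = 0.5621
  brown solid: (165 − 156.375)² / 156.375 = 0.4757
  brown white-spotted: (55 − 52.125)² / 52.125 = 0.1586
χ² = 0.0096 + 0.5621 + 0.4757 + 0.1586 = 1.206

1.206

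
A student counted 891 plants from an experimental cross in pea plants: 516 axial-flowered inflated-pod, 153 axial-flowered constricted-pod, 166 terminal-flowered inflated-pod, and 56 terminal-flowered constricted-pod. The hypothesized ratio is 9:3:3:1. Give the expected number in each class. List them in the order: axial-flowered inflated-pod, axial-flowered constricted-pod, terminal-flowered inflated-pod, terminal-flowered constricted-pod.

Expected counts for N = 891 under a 9:3:3:1 ratio (total parts = 16):
  axial-flowered inflated-pod: 891 × 9/16 = 501.1875
  axial-flowered constricted-pod: 891 × 3/16 = 167.0625
  terminal-flowered inflated-pod: 891 × 3/16 = 167.0625
  terminal-flowered constricted-pod: 891 × 1/16 = 55.6875

501.1875, 167.0625, 167.0625, 55.6875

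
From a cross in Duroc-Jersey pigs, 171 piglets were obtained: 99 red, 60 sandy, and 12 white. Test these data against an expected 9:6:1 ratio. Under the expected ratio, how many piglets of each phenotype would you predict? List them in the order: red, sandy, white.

Total ratio parts = 16. Expected numbers out of 171:
  red: 171 × 9/16 = 96.1875
  sandy: 171 × 6/16 = 64.125
  white: 171 × 1/16 = 10.6875

96.1875, 64.125, 10.6875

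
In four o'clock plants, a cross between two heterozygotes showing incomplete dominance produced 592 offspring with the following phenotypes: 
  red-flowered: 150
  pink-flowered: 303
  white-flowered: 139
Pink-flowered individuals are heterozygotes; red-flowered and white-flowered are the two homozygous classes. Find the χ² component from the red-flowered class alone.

With incomplete dominance, a heterozygote × heterozygote cross gives a 1:2:1 phenotypic ratio.
The 1:2:1 ratio has 4 parts, so with N = 592 the expected counts are:
  red-flowered: 592 × 1/4 = 148
  pink-flowered: 592 × 2/4 = 296
  white-flowered: 592 × 1/4 = 148
Contribution of red-flowered: (150 − 148)² / 148 = 0.0270

0.027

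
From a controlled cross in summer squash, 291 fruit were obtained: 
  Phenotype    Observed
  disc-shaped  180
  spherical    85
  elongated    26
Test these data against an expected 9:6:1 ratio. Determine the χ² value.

Total ratio parts = 16. Expected numbers out of 291:
  disc-shaped: 291 × 9/16 = 163.6875
  spherical: 291 × 6/16 = 109.125
  elongated: 291 × 1/16 = 18.1875
χ² = Σ (O − E)² / E
  disc-shaped: (180 − 163.6875)² / 163.6875 = 1.6256
  spherical: (85 − 109.125)² / 109.125 = 5.3335
  elongated: (26 − 18.1875)² / 18.1875 = 3.3559
χ² = 1.6256 + 5.3335 + 3.3559 = 10.315

10.315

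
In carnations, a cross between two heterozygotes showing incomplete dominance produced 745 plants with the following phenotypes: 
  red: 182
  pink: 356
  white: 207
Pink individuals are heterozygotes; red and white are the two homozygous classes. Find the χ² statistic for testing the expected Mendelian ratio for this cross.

3.140

With incomplete dominance, a heterozygote × heterozygote cross gives a 1:2:1 phenotypic ratio.
Expected counts for N = 745 under a 1:2:1 ratio (total parts = 4):
  red: 745 × 1/4 = 186.25
  pink: 745 × 2/4 = 372.5
  white: 745 × 1/4 = 186.25
χ² = Σ (O − E)² / E
  red: (182 − 186.25)² / 186.25 = 0.0970
  pink: (356 − 372.5)² / 372.5 = 0.7309
  white: (207 − 186.25)² / 186.25 = 2.3117
χ² = 0.0970 + 0.7309 + 2.3117 = 3.1396 ≈ 3.140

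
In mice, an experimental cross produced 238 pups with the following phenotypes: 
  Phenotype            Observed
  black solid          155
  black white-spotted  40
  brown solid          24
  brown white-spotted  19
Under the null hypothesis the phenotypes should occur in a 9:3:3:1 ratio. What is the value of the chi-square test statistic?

Expected counts for N = 238 under a 9:3:3:1 ratio (total parts = 16):
  black solid: 238 × 9/16 = 133.875
  black white-spotted: 238 × 3/16 = 44.625
  brown solid: 238 × 3/16 = 44.625
  brown white-spotted: 238 × 1/16 = 14.875
χ² = Σ (O − E)² / E
  black solid: (155 − 133.875)² / 133.875 = 3.3335
  black white-spotted: (40 − 44.625)² / 44.625 = 0.4793
  brown solid: (24 − 44.625)² / 44.625 = 9.5326
  brown white-spotted: (19 − 14.875)² / 14.875 = 1.1439
χ² = 3.3335 + 0.4793 + 9.5326 + 1.1439 = 14.4893 ≈ 14.489

14.489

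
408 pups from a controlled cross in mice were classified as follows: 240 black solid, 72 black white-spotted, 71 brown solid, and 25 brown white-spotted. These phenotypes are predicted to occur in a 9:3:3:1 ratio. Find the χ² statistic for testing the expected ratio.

1.150

Total ratio parts = 16. Expected numbers out of 408:
  black solid: 408 × 9/16 = 229.5
  black white-spotted: 408 × 3/16 = 76.5
  brown solid: 408 × 3/16 = 76.5
  brown white-spotted: 408 × 1/16 = 25.5
χ² = Σ (O − E)² / E
  black solid: (240 − 229.5)² / 229.5 = 0.4804
  black white-spotted: (72 − 76.5)² / 76.5 = 0.2647
  brown solid: (71 − 76.5)² / 76.5 = 0.3954
  brown white-spotted: (25 − 25.5)² / 25.5 = 0.0098
χ² = 0.4804 + 0.2647 + 0.3954 + 0.0098 = 1.1503 ≈ 1.150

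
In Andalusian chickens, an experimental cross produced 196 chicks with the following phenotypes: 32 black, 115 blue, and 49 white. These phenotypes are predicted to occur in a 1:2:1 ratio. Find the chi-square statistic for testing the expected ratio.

Total ratio parts = 4. Expected numbers out of 196:
  black: 196 × 1/4 = 49
  blue: 196 × 2/4 = 98
  white: 196 × 1/4 = 49
χ² = Σ (O − E)² / E
  black: (32 − 49)² / 49 = 5.8980
  blue: (115 − 98)² / 98 = 2.9490
  white: (49 − 49)² / 49 = 0.0000
χ² = 5.8980 + 2.9490 + 0.0000 = 8.847

8.847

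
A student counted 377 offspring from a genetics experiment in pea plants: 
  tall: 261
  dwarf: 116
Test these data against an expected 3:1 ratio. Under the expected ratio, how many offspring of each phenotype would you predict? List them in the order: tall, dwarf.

282.75, 94.25

Expected counts for N = 377 under a 3:1 ratio (total parts = 4):
  tall: 377 × 3/4 = 282.75
  dwarf: 377 × 1/4 = 94.25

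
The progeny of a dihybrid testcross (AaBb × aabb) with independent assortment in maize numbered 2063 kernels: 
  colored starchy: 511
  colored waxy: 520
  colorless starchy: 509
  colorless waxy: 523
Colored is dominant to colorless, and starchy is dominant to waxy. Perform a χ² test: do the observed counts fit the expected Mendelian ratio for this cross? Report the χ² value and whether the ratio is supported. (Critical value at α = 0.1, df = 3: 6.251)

A dihybrid testcross with independent assortment gives a 1:1:1:1 ratio.
The 1:1:1:1 ratio has 4 parts, so with N = 2063 the expected counts are:
  colored starchy: 2063 × 1/4 = 515.75
  colored waxy: 2063 × 1/4 = 515.75
  colorless starchy: 2063 × 1/4 = 515.75
  colorless waxy: 2063 × 1/4 = 515.75
χ² = Σ (O − E)² / E
  colored starchy: (511 − 515.75)² / 515.75 = 0.0437
  colored waxy: (520 − 515.75)² / 515.75 = 0.0350
  colorless starchy: (509 − 515.75)² / 515.75 = 0.0883
  colorless waxy: (523 − 515.75)² / 515.75 = 0.1019
χ² = 0.0437 + 0.0350 + 0.0883 + 0.1019 = 0.2689 ≈ 0.269
Degrees of freedom = 4 − 1 = 3; critical value at α = 0.1 is 6.251.
Since 0.269 < 6.251, we fail to reject the null hypothesis — the data are consistent with the 1:1:1:1 ratio.

0.269; consistent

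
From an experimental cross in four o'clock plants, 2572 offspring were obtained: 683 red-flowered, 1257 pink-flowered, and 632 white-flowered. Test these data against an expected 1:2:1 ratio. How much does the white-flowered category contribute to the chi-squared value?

Under the 1:2:1 hypothesis (Σ ratio = 4, N = 2572):
  red-flowered: 2572 × 1/4 = 643
  pink-flowered: 2572 × 2/4 = 1286
  white-flowered: 2572 × 1/4 = 643
Contribution of white-flowered: (632 − 643)² / 643 = 0.1882

0.188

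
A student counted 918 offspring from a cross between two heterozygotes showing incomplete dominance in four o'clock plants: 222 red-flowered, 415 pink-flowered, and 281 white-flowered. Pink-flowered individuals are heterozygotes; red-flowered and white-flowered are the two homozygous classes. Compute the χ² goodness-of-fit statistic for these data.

With incomplete dominance, a heterozygote × heterozygote cross gives a 1:2:1 phenotypic ratio.
Expected counts for N = 918 under a 1:2:1 ratio (total parts = 4):
  red-flowered: 918 × 1/4 = 229.5
  pink-flowered: 918 × 2/4 = 459
  white-flowered: 918 × 1/4 = 229.5
χ² = Σ (O − E)² / E
  red-flowered: (222 − 229.5)² / 229.5 = 0.2451
  pink-flowered: (415 − 459)² / 459 = 4.2179
  white-flowered: (281 − 229.5)² / 229.5 = 11.5566
χ² = 0.2451 + 4.2179 + 11.5566 = 16.0196 ≈ 16.020

16.020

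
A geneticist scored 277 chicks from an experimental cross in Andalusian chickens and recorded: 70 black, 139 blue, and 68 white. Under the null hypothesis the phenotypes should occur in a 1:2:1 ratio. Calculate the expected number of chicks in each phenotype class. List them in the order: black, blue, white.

The 1:2:1 ratio has 4 parts, so with N = 277 the expected counts are:
  black: 277 × 1/4 = 69.25
  blue: 277 × 2/4 = 138.5
  white: 277 × 1/4 = 69.25

69.25, 138.5, 69.25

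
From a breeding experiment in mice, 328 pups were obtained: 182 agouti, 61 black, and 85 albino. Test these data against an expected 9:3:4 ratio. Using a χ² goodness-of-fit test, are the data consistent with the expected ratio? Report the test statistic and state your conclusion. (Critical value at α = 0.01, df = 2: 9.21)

Under the 9:3:4 hypothesis (Σ ratio = 16, N = 328):
  agouti: 328 × 9/16 = 184.5
  black: 328 × 3/16 = 61.5
  albino: 328 × 4/16 = 82
χ² = Σ (O − E)² / E
  agouti: (182 − 184.5)² / 184.5 = 0.0339
  black: (61 − 61.5)² / 61.5 = 0.0041
  albino: (85 − 82)² / 82 = 0.1098
χ² = 0.0339 + 0.0041 + 0.1098 = 0.1478 ≈ 0.148
Degrees of freedom = 3 − 1 = 2; critical value at α = 0.01 is 9.21.
Since 0.148 < 9.21, we fail to reject the null hypothesis — the data are consistent with the 9:3:4 ratio.

0.148; consistent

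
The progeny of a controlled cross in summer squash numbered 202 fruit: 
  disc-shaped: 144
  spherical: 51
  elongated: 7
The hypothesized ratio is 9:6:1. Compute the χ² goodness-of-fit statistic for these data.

18.713

Under the 9:6:1 hypothesis (Σ ratio = 16, N = 202):
  disc-shaped: 202 × 9/16 = 113.625
  spherical: 202 × 6/16 = 75.75
  elongated: 202 × 1/16 = 12.625
χ² = Σ (O − E)² / E
  disc-shaped: (144 − 113.625)² / 113.625 = 8.1200
  spherical: (51 − 75.75)² / 75.75 = 8.0866
  elongated: (7 − 12.625)² / 12.625 = 2.5062
χ² = 8.1200 + 8.0866 + 2.5062 = 18.7128 ≈ 18.713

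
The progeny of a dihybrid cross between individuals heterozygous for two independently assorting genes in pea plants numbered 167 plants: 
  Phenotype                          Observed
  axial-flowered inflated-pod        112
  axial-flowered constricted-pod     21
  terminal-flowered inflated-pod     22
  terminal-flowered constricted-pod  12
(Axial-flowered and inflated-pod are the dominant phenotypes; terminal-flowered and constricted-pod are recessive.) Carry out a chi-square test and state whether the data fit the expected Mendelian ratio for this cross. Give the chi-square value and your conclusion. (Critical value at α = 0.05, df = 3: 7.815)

9.873; not consistent

A dihybrid F₂ with independent assortment and complete dominance at both loci gives a 9:3:3:1 phenotypic ratio.
Total ratio parts = 16. Expected numbers out of 167:
  axial-flowered inflated-pod: 167 × 9/16 = 93.9375
  axial-flowered constricted-pod: 167 × 3/16 = 31.3125
  terminal-flowered inflated-pod: 167 × 3/16 = 31.3125
  terminal-flowered constricted-pod: 167 × 1/16 = 10.4375
χ² = Σ (O − E)² / E
  axial-flowered inflated-pod: (112 − 93.9375)² / 93.9375 = 3.4731
  axial-flowered constricted-pod: (21 − 31.3125)² / 31.3125 = 3.3963
  terminal-flowered inflated-pod: (22 − 31.3125)² / 31.3125 = 2.7696
  terminal-flowered constricted-pod: (12 − 10.4375)² / 10.4375 = 0.2339
χ² = 3.4731 + 3.3963 + 2.7696 + 0.2339 = 9.8729 ≈ 9.873
Degrees of freedom = 4 − 1 = 3; critical value at α = 0.05 is 7.815.
Since 9.873 > 7.815, we reject the null hypothesis — the data do not fit the 9:3:3:1 ratio.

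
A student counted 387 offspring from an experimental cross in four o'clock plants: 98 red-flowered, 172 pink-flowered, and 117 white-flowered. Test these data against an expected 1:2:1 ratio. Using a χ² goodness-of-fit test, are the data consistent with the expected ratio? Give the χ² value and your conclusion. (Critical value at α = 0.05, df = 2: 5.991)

Under the 1:2:1 hypothesis (Σ ratio = 4, N = 387):
  red-flowered: 387 × 1/4 = 96.75
  pink-flowered: 387 × 2/4 = 193.5
  white-flowered: 387 × 1/4 = 96.75
χ² = Σ (O − E)² / E
  red-flowered: (98 − 96.75)² / 96.75 = 0.0161
  pink-flowered: (172 − 193.5)² / 193.5 = 2.3889
  white-flowered: (117 − 96.75)² / 96.75 = 4.2384
χ² = 0.0161 + 2.3889 + 4.2384 = 6.6434 ≈ 6.643
Degrees of freedom = 3 − 1 = 2; critical value at α = 0.05 is 5.991.
Since 6.643 > 5.991, we reject the null hypothesis — the data do not fit the 1:2:1 ratio.

6.643; not consistent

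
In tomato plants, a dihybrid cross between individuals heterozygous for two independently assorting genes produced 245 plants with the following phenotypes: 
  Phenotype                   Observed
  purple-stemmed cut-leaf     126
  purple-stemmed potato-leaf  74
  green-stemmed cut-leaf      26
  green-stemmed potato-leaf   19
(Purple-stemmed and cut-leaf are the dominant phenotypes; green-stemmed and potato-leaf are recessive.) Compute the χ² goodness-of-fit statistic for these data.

A dihybrid F₂ with independent assortment and complete dominance at both loci gives a 9:3:3:1 phenotypic ratio.
Under the 9:3:3:1 hypothesis (Σ ratio = 16, N = 245):
  purple-stemmed cut-leaf: 245 × 9/16 = 137.8125
  purple-stemmed potato-leaf: 245 × 3/16 = 45.9375
  green-stemmed cut-leaf: 245 × 3/16 = 45.9375
  green-stemmed potato-leaf: 245 × 1/16 = 15.3125
χ² = Σ (O − E)² / E
  purple-stemmed cut-leaf: (126 − 137.8125)² / 137.8125 = 1.0125
  purple-stemmed potato-leaf: (74 − 45.9375)² / 45.9375 = 17.1429
  green-stemmed cut-leaf: (26 − 45.9375)² / 45.9375 = 8.6531
  green-stemmed potato-leaf: (19 − 15.3125)² / 15.3125 = 0.8880
χ² = 1.0125 + 17.1429 + 8.6531 + 0.8880 = 27.6965 ≈ 27.697

27.697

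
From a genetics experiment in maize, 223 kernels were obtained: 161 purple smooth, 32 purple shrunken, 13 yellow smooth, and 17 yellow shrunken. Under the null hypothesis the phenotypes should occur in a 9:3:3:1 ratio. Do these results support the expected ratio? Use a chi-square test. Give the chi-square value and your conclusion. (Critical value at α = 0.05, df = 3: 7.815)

The 9:3:3:1 ratio has 16 parts, so with N = 223 the expected counts are:
  purple smooth: 223 × 9/16 = 125.4375
  purple shrunken: 223 × 3/16 = 41.8125
  yellow smooth: 223 × 3/16 = 41.8125
  yellow shrunken: 223 × 1/16 = 13.9375
χ² = Σ (O − E)² / E
  purple smooth: (161 − 125.4375)² / 125.4375 = 10.0822
  purple shrunken: (32 − 41.8125)² / 41.8125 = 2.3028
  yellow smooth: (13 − 41.8125)² / 41.8125 = 19.8544
  yellow shrunken: (17 − 13.9375)² / 13.9375 = 0.6729
χ² = 10.0822 + 2.3028 + 19.8544 + 0.6729 = 32.9123 ≈ 32.912
Degrees of freedom = 4 − 1 = 3; critical value at α = 0.05 is 7.815.
Since 32.912 > 7.815, we reject the null hypothesis — the data do not fit the 9:3:3:1 ratio.

32.912; not consistent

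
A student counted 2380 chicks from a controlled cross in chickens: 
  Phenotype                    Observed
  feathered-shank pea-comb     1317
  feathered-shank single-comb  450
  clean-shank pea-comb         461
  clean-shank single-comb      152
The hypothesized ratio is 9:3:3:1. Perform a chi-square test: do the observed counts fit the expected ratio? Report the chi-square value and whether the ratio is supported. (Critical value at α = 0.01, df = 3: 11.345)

Under the 9:3:3:1 hypothesis (Σ ratio = 16, N = 2380):
  feathered-shank pea-comb: 2380 × 9/16 = 1338.75
  feathered-shank single-comb: 2380 × 3/16 = 446.25
  clean-shank pea-comb: 2380 × 3/16 = 446.25
  clean-shank single-comb: 2380 × 1/16 = 148.75
χ² = Σ (O − E)² / E
  feathered-shank pea-comb: (1317 − 1338.75)² / 1338.75 = 0.3534
  feathered-shank single-comb: (450 − 446.25)² / 446.25 = 0.0315
  clean-shank pea-comb: (461 − 446.25)² / 446.25 = 0.4875
  clean-shank single-comb: (152 − 148.75)² / 148.75 = 0.0710
χ² = 0.3534 + 0.0315 + 0.4875 + 0.0710 = 0.9434 ≈ 0.943
Degrees of freedom = 4 − 1 = 3; critical value at α = 0.01 is 11.345.
Since 0.943 < 11.345, we fail to reject the null hypothesis — the data are consistent with the 9:3:3:1 ratio.

0.943; consistent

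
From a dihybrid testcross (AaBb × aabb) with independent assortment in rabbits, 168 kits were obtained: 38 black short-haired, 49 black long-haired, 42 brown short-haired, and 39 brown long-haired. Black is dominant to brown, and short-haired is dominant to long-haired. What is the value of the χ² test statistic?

1.762

A dihybrid testcross with independent assortment gives a 1:1:1:1 ratio.
Total ratio parts = 4. Expected numbers out of 168:
  black short-haired: 168 × 1/4 = 42
  black long-haired: 168 × 1/4 = 42
  brown short-haired: 168 × 1/4 = 42
  brown long-haired: 168 × 1/4 = 42
χ² = Σ (O − E)² / E
  black short-haired: (38 − 42)² / 42 = 0.3810
  black long-haired: (49 − 42)² / 42 = 1.1667
  brown short-haired: (42 − 42)² / 42 = 0.0000
  brown long-haired: (39 − 42)² / 42 = 0.2143
χ² = 0.3810 + 1.1667 + 0.0000 + 0.2143 = 1.762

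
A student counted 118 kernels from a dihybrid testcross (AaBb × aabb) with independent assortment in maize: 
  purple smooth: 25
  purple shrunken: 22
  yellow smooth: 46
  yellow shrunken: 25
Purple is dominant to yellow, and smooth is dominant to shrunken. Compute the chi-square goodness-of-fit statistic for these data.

A dihybrid testcross with independent assortment gives a 1:1:1:1 ratio.
Under the 1:1:1:1 hypothesis (Σ ratio = 4, N = 118):
  purple smooth: 118 × 1/4 = 29.5
  purple shrunken: 118 × 1/4 = 29.5
  yellow smooth: 118 × 1/4 = 29.5
  yellow shrunken: 118 × 1/4 = 29.5
χ² = Σ (O − E)² / E
  purple smooth: (25 − 29.5)² / 29.5 = 0.6864
  purple shrunken: (22 − 29.5)² / 29.5 = 1.9068
  yellow smooth: (46 − 29.5)² / 29.5 = 9.2288
  yellow shrunken: (25 − 29.5)² / 29.5 = 0.6864
χ² = 0.6864 + 1.9068 + 9.2288 + 0.6864 = 12.5084 ≈ 12.508

12.508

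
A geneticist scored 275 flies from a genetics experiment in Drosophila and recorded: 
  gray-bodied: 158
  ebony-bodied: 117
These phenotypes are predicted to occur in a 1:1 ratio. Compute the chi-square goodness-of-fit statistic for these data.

6.113

The 1:1 ratio has 2 parts, so with N = 275 the expected counts are:
  gray-bodied: 275 × 1/2 = 137.5
  ebony-bodied: 275 × 1/2 = 137.5
χ² = Σ (O − E)² / E
  gray-bodied: (158 − 137.5)² / 137.5 = 3.0564
  ebony-bodied: (117 − 137.5)² / 137.5 = 3.0564
χ² = 3.0564 + 3.0564 = 6.1128 ≈ 6.113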